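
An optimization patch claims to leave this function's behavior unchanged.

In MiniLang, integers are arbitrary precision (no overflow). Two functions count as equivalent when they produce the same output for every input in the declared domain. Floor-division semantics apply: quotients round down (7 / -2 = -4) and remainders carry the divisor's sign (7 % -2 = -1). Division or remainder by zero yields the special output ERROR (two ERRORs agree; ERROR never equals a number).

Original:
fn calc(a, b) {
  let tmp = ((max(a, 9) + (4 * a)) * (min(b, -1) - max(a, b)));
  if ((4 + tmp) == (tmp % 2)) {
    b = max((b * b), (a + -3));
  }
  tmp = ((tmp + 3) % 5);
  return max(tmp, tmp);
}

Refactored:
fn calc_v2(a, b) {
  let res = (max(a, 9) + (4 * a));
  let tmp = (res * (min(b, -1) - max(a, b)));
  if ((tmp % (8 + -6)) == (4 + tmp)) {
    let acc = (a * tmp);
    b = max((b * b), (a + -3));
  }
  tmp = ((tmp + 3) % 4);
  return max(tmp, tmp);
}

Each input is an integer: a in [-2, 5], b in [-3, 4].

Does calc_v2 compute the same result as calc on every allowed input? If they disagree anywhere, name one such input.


Take a=-2, b=3.
calc: tmp=-4, then ((4 + tmp) == (tmp % 2)) is true, then b=9, then tmp=4, then returns 4
calc_v2: res=1, then tmp=-4, then ((tmp % (8 + -6)) == (4 + tmp)) is true, then acc=8, then b=9, then tmp=3, then returns 3
4 vs 3 — the two versions disagree here.
verdict: not equivalent; witness: a=-2, b=3


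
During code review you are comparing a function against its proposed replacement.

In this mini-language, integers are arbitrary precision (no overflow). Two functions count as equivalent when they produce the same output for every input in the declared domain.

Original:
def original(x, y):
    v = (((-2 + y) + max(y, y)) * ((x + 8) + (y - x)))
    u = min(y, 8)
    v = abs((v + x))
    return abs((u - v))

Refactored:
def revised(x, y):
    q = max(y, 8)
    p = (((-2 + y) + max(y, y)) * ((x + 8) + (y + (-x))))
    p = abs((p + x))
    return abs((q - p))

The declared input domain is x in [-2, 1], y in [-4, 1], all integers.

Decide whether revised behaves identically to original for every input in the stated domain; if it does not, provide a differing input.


Take x=-2, y=-4.
original: v := -40 | u := -4 | v := 42 | result 46
revised: q := 8 | p := -40 | p := 42 | result 34
46 vs 34 — the two versions disagree here.
verdict: not equivalent; witness: x=-2, y=-4


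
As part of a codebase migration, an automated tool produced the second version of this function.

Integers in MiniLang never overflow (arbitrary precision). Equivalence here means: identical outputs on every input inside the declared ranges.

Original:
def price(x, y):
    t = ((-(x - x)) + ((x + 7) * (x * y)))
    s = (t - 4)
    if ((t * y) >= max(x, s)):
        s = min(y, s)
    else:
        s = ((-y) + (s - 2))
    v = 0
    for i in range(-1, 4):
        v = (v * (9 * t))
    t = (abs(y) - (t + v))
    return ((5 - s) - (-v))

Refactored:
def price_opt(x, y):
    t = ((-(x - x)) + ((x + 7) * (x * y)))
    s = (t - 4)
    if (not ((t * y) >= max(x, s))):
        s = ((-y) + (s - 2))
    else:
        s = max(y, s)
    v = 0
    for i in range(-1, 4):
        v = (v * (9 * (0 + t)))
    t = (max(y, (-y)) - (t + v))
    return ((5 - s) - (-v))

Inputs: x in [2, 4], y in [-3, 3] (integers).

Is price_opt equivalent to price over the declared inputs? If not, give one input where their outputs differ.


These are not equivalent — on x=2, y=-3 the outputs split (63 vs 8).
price: t=-54, then s=-58, then ((t * y) >= max(x, s)) is true, then s=-58, then v=0, then (i=-1), then v=0, then (i=0), then v=0, then (i=1), then v=0, then (i=2), then v=0, then (i=3), then v=0, then t=57, then returns 63
price_opt: t=-54, then s=-58, then (not ((t * y) >= max(x, s))) is false, then s=-3, then v=0, then (i=-1), then v=0, then (i=0), then v=0, then (i=1), then v=0, then (i=2), then v=0, then (i=3), then v=0, then t=57, then returns 8
verdict: not equivalent; witness: x=2, y=-3


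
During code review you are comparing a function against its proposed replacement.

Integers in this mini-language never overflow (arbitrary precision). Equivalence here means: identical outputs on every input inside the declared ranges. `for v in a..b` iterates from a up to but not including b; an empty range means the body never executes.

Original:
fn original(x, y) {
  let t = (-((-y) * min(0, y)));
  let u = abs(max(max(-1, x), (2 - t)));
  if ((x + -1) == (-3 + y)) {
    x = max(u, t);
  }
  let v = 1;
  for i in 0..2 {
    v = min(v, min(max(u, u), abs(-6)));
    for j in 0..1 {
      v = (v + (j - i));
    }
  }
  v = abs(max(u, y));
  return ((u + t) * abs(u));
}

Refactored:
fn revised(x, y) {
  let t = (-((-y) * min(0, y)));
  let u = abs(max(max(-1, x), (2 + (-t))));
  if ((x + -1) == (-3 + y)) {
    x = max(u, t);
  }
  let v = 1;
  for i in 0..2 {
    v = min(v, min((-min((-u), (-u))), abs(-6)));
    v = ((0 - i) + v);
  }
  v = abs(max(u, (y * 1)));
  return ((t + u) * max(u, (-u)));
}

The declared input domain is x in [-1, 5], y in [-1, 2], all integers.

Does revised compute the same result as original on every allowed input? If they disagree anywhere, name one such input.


Comparing the listings, the differences include: local variable names differ; also statement counts differ; also loop structure differs; also constant usage differs; also arithmetic usage differs; also min/max/abs usage differs.
Tracing x=5, y=2: original: t=0, then u=5, then ((x + -1) == (-3 + y)) is false, then v=1, then (i=0), then v=1, then (j=0), then v=1, then (i=1), then v=1, then (j=0), then v=0, then v=5, then returns 25 | revised: t=0, then u=5, then ((x + -1) == (-3 + y)) is false, then v=1, then (i=0), then v=1, then v=1, then (i=1), then v=1, then v=0, then v=5, then returns 25 — matching result 25.
An exhaustive pass over the 28 declared inputs shows identical outputs.
verdict: equivalent


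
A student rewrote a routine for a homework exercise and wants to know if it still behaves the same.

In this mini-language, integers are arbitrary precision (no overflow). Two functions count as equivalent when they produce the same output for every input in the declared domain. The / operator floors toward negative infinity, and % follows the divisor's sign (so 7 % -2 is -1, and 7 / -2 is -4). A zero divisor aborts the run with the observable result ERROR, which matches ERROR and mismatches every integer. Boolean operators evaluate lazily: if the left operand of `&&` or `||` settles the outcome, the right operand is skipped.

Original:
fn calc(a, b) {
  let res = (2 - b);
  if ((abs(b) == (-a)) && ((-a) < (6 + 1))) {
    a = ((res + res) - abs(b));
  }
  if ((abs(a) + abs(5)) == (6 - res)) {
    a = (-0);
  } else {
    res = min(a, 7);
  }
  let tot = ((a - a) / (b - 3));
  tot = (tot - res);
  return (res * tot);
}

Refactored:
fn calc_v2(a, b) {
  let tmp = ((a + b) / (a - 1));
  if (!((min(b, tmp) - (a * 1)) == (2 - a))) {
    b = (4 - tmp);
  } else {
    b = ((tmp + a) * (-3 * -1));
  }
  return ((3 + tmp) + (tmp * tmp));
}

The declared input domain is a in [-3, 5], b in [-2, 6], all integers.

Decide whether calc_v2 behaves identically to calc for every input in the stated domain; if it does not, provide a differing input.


Try a=-3, b=-2.
calc: res = 4; ((abs(b) == (-a)) && ((-a) < (6 + 1))) -> false; ((abs(a) + abs(5)) == (6 - res)) -> false; res = -3; tot = 0; tot = 3; return -9
calc_v2: tmp = 1; (!((min(b, tmp) - (a * 1)) == (2 - a))) -> true; b = 3; return 5
-9 against 5: the behavior changed.
verdict: not equivalent; witness: a=-3, b=-2


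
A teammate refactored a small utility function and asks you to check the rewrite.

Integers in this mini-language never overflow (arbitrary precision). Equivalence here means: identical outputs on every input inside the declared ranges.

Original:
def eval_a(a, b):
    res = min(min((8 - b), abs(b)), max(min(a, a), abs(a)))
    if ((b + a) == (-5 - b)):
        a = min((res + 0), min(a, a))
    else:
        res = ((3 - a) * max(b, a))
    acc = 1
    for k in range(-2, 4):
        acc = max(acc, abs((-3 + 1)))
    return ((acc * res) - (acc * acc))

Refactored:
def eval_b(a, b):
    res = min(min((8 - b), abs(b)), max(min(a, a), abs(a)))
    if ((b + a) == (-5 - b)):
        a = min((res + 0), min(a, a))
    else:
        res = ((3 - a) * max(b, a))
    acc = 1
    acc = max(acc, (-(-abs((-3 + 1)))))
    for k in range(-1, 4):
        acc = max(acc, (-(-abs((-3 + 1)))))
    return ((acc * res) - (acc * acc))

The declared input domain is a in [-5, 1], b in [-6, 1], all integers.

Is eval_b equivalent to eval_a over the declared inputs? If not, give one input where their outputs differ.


The two versions differ — the changes include statement counts differ; also arithmetic usage differs; also constant usage differs; also min/max/abs usage differs; also loop structure differs.
Tracing a=-5, b=0: eval_a: res becomes 0; next ((b + a) == (-5 - b)) evaluates to true; next a becomes -5; next acc becomes 1; next at k=-2:; next acc becomes 2; next at k=-1:; next acc becomes 2; next at k=0:; next acc becomes 2; next at k=1:; next acc becomes 2; next at k=2:; next acc becomes 2; next at k=3:; next acc becomes 2; next final value -4 | eval_b: res becomes 0; next ((b + a) == (-5 - b)) evaluates to true; next a becomes -5; next acc becomes 1; next acc becomes 2; next at k=-1:; next acc becomes 2; next at k=0:; next acc becomes 2; next at k=1:; next acc becomes 2; next at k=2:; next acc becomes 2; next at k=3:; next acc becomes 2; next final value -4 — matching result -4.
Every one of the 56 inputs gives matching results.
verdict: equivalent


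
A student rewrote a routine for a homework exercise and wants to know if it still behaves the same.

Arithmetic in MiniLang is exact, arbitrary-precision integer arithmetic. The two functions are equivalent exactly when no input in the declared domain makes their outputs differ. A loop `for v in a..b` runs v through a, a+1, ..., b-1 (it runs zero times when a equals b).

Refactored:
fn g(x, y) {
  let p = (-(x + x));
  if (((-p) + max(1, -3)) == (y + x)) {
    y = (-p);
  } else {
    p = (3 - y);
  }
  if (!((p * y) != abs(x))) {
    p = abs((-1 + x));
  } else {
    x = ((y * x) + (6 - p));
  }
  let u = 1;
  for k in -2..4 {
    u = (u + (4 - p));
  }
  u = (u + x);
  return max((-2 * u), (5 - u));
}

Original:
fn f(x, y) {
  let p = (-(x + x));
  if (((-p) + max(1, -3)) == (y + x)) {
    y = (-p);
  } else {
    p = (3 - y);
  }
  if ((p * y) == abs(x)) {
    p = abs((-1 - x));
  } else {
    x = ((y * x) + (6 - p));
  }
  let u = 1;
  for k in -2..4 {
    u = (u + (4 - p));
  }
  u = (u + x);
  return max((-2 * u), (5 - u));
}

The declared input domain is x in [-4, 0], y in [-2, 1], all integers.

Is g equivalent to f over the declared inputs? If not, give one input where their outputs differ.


Take x=-2, y=1.
f: p=4, then (((-p) + max(1, -3)) == (y + x)) is false, then p=2, then ((p * y) == abs(x)) is true, then p=1, then u=1, then (k=-2), then u=4, then (k=-1), then u=7, then (k=0), then u=10, then (k=1), then u=13, then (k=2), then u=16, then (k=3), then u=19, then u=17, then returns -12
g: p=4, then (((-p) + max(1, -3)) == (y + x)) is false, then p=2, then (!((p * y) != abs(x))) is true, then p=3, then u=1, then (k=-2), then u=2, then (k=-1), then u=3, then (k=0), then u=4, then (k=1), then u=5, then (k=2), then u=6, then (k=3), then u=7, then u=5, then returns 0
-12 and 0 differ, so these are not the same function on this domain.
verdict: not equivalent; witness: x=-2, y=1


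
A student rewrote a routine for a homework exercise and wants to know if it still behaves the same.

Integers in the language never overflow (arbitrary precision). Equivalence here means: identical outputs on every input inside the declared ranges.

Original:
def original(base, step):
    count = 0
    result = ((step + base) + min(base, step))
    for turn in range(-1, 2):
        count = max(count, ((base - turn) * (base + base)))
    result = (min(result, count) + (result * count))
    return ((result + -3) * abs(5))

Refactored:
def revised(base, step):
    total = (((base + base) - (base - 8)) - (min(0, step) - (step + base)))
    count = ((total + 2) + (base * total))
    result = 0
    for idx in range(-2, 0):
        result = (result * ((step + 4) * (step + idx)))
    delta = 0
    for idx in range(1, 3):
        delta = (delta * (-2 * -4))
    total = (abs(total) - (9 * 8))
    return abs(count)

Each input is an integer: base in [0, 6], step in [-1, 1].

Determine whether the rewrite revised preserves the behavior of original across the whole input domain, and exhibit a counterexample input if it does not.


Run the pair on base=0, step=-1.
original: count becomes 0; next result becomes -2; next at turn=-1:; next count becomes 0; next at turn=0:; next count becomes 0; next at turn=1:; next count becomes 0; next result becomes -2; next final value -25
revised: total becomes 8; next count becomes 10; next result becomes 0; next at idx=-2:; next result becomes 0; next at idx=-1:; next result becomes 0; next delta becomes 0; next at idx=1:; next delta becomes 0; next at idx=2:; next delta becomes 0; next total becomes -64; next final value 10
-25 vs 10 — the two versions disagree here.
verdict: not equivalent; witness: base=0, step=-1


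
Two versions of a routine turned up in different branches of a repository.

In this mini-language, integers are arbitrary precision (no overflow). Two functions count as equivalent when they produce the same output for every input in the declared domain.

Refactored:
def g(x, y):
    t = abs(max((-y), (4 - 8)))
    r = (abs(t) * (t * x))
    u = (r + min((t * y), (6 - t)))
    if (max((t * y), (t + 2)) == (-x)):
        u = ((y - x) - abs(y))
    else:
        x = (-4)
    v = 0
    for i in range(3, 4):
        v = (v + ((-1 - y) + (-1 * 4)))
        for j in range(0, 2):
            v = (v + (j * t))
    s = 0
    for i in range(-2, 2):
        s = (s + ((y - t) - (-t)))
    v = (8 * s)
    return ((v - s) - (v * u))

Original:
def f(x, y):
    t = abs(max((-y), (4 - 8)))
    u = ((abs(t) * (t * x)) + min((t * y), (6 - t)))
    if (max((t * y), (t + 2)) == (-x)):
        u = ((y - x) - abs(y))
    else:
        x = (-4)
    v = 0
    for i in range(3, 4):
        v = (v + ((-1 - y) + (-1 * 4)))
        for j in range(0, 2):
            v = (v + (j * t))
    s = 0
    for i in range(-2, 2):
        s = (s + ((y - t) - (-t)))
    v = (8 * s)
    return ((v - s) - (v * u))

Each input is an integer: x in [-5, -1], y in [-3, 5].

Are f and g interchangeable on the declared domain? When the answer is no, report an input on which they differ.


Equivalent — the differences include statement counts differ; and local variable names differ, yet no declared input distinguishes the two.
Spot check at x=-3, y=-3 — f: t=3, then u=-36, then (max((t * y), (t + 2)) == (-x)) is false, then x=-4, then v=0, then (i=3), then v=-2, then (j=0), then v=-2, then (j=1), then v=1, then s=0, then (i=-2), then s=-3, then (i=-1), then s=-6, then (i=0), then s=-9, then (i=1), then s=-12, then v=-96, then returns -3540. g: t=3, then r=-27, then u=-36, then (max((t * y), (t + 2)) == (-x)) is false, then x=-4, then v=0, then (i=3), then v=-2, then (j=0), then v=-2, then (j=1), then v=1, then s=0, then (i=-2), then s=-3, then (i=-1), then s=-6, then (i=0), then s=-9, then (i=1), then s=-12, then v=-96, then returns -3540. Both give -3540.
An exhaustive pass over the 45 declared inputs shows identical outputs.
verdict: equivalent


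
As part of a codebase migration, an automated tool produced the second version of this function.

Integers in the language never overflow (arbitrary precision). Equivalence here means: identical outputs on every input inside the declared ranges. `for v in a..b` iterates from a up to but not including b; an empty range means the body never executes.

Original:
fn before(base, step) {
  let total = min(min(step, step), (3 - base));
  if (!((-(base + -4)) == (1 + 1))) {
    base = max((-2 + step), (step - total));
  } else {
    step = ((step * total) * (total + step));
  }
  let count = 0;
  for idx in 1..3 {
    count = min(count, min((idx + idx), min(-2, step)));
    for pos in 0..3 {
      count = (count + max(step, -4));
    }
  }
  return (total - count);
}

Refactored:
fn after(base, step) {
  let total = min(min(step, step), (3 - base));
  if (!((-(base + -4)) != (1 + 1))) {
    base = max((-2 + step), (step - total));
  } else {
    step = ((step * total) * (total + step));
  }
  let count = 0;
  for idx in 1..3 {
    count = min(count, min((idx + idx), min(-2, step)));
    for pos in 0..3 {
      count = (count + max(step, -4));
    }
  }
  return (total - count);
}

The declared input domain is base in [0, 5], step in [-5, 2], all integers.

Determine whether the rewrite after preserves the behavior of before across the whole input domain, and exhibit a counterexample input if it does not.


The rewrite breaks on base=0, step=-5, where the results are 24 and 269.
before: total := -5 | (!((-(base + -4)) == (1 + 1))): true | base := 0 | count := 0 | iter idx=1: | count := -5 | iter pos=0: | count := -9 | iter pos=1: | count := -13 | iter pos=2: | count := -17 | iter idx=2: | count := -17 | iter pos=0: | count := -21 | iter pos=1: | count := -25 | iter pos=2: | count := -29 | result 24
after: total := -5 | (!((-(base + -4)) != (1 + 1))): false | step := -250 | count := 0 | iter idx=1: | count := -250 | iter pos=0: | count := -254 | iter pos=1: | count := -258 | iter pos=2: | count := -262 | iter idx=2: | count := -262 | iter pos=0: | count := -266 | iter pos=1: | count := -270 | iter pos=2: | count := -274 | result 269
verdict: not equivalent; witness: base=0, step=-5


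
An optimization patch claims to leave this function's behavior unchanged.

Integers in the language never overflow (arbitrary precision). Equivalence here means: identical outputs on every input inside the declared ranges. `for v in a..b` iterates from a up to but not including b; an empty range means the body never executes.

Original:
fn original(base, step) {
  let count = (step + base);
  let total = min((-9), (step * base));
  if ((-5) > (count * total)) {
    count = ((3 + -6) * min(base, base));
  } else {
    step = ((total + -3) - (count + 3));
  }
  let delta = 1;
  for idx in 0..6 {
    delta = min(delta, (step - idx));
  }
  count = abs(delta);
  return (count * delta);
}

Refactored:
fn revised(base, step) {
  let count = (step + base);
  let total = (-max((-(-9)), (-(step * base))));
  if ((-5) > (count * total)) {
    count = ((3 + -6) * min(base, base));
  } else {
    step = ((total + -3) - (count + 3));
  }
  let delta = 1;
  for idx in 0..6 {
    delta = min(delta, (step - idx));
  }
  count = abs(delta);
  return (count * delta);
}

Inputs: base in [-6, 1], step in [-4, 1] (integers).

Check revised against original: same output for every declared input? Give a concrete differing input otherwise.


Equivalent — the differences include min/max/abs usage differs, yet no declared input distinguishes the two.
One worked example (base=0, step=-2) — original: count := -2 | total := -9 | ((-5) > (count * total)): false | step := -13 | delta := 1 | iter idx=0: | delta := -13 | iter idx=1: | delta := -14 | iter idx=2: | delta := -15 | iter idx=3: | delta := -16 | iter idx=4: | delta := -17 | iter idx=5: | delta := -18 | count := 18 | result -324; revised: count := -2 | total := -9 | ((-5) > (count * total)): false | step := -13 | delta := 1 | iter idx=0: | delta := -13 | iter idx=1: | delta := -14 | iter idx=2: | delta := -15 | iter idx=3: | delta := -16 | iter idx=4: | delta := -17 | iter idx=5: | delta := -18 | count := 18 | result -324; agreement on -324.
Across all 48 domain points the two functions coincide.
verdict: equivalent


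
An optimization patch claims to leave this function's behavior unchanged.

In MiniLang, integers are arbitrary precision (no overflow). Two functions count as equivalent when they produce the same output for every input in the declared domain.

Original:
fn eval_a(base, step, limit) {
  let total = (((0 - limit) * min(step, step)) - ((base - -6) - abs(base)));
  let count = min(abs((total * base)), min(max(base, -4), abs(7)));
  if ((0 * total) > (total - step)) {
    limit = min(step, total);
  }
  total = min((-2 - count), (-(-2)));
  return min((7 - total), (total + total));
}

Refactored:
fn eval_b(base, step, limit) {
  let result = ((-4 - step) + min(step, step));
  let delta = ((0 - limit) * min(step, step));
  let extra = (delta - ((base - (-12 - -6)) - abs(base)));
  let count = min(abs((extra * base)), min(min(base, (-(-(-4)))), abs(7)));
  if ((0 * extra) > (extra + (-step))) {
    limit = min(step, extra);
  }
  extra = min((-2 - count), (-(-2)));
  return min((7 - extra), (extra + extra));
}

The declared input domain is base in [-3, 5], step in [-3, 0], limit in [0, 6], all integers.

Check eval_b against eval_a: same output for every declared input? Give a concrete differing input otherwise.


Evaluate both at base=-3, step=-3, limit=0.
eval_a: total = 0; count = -3; ((0 * total) > (total - step)) -> false; total = 1; return 2
eval_b: result = -4; delta = 0; extra = 0; count = -4; ((0 * extra) > (extra + (-step))) -> false; extra = 2; return 4
2 and 4 differ, so these are not the same function on this domain.
verdict: not equivalent; witness: base=-3, step=-3, limit=0


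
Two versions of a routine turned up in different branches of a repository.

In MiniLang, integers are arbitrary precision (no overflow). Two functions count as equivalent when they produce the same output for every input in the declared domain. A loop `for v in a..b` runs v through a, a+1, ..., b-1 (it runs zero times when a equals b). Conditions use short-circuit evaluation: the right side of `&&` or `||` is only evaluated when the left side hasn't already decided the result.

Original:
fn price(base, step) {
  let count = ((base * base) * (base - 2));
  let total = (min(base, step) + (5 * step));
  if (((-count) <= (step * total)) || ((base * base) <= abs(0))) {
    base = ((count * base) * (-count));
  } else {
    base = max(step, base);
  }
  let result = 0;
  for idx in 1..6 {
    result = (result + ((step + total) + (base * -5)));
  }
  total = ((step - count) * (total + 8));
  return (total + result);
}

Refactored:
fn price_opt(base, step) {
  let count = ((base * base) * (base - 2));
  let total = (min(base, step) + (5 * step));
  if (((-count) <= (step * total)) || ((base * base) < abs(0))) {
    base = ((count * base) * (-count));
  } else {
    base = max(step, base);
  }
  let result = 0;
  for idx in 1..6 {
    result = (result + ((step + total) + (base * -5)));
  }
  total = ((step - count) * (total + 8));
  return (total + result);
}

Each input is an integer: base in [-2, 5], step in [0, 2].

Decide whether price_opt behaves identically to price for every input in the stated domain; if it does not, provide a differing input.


Equivalent. The one real change (`((base * base) <= abs(0))` became `((base * base) < abs(0))`) has no effect anywhere in the declared ranges.
An exhaustive pass over the 24 declared inputs shows identical outputs.
Tracing base=4, step=1: price: count = 32; total = 6; (((-count) <= (step * total)) || ((base * base) <= abs(0))) -> true; base = -4096; result = 0; [idx=1]; result = 20487; [idx=2]; result = 40974; [idx=3]; result = 61461; [idx=4]; result = 81948; [idx=5]; result = 102435; total = -434; return 102001 | price_opt: count = 32; total = 6; (((-count) <= (step * total)) || ((base * base) < abs(0))) -> true; base = -4096; result = 0; [idx=1]; result = 20487; [idx=2]; result = 40974; [idx=3]; result = 61461; [idx=4]; result = 81948; [idx=5]; result = 102435; total = -434; return 102001 — matching result 102001.
verdict: equivalent


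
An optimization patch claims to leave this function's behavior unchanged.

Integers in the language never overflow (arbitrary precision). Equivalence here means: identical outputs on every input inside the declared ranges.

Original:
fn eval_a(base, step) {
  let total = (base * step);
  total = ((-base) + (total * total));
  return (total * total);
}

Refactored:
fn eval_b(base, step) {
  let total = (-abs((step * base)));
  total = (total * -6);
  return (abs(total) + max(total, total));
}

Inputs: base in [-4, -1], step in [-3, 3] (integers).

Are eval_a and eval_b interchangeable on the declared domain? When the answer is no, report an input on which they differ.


Evaluate both at base=-4, step=-3.
eval_a: total := 12 | total := 148 | result 21904
eval_b: total := -12 | total := 72 | result 144
21904 != 144, so the rewrite changes behavior.
verdict: not equivalent; witness: base=-4, step=-3


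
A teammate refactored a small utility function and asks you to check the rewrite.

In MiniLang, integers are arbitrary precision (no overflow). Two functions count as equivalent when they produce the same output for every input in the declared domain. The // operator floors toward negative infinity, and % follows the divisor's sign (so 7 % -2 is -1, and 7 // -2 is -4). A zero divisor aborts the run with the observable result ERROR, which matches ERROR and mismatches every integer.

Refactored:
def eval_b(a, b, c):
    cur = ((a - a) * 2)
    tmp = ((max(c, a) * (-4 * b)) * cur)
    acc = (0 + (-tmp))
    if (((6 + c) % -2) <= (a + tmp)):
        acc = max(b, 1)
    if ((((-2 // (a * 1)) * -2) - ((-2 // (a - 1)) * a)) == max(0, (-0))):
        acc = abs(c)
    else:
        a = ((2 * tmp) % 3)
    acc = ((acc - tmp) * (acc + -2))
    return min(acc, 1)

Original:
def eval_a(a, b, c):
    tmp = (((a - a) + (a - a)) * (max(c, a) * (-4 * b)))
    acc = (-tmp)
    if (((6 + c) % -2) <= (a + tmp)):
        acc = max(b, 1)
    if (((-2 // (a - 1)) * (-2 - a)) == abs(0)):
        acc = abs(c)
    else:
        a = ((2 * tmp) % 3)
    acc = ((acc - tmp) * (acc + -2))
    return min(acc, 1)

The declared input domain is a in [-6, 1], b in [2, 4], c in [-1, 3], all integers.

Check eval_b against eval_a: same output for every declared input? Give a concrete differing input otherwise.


Take a=-2, b=2, c=-1.
eval_a: tmp := 0 | acc := 0 | (((6 + c) % -2) <= (a + tmp)): false | (((-2 // (a - 1)) * (-2 - a)) == abs(0)): true | acc := 1 | acc := -1 | result -1
eval_b: cur := 0 | tmp := 0 | acc := 0 | (((6 + c) % -2) <= (a + tmp)): false | ((((-2 // (a * 1)) * -2) - ((-2 // (a - 1)) * a)) == max(0, (-0))): false | a := 0 | acc := 0 | result 0
-1 != 0, so the rewrite changes behavior.
verdict: not equivalent; witness: a=-2, b=2, c=-1


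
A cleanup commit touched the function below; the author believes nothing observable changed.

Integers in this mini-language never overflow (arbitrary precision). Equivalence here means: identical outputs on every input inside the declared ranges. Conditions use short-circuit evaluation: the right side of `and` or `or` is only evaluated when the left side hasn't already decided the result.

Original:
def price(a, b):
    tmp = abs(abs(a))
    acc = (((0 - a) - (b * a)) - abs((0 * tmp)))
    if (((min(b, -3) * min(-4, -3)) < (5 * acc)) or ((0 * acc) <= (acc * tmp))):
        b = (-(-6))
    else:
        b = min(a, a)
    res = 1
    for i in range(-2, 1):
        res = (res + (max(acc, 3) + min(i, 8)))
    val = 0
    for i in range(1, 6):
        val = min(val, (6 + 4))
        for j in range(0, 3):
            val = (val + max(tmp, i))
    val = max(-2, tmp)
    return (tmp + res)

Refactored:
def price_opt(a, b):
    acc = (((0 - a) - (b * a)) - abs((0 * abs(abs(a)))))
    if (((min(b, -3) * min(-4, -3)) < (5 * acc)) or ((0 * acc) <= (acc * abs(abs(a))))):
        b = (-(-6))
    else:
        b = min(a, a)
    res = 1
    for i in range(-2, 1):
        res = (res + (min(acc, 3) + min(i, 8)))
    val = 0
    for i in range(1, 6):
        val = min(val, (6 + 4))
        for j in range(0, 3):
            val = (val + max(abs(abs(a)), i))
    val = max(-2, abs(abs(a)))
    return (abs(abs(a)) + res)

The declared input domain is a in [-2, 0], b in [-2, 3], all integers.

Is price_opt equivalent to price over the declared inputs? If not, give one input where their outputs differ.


There is a counterexample at a=-2, b=-2: 9 on one side, -6 on the other.
price: tmp := 2 | acc := -2 | (((min(b, -3) * min(-4, -3)) < (5 * acc)) or ((0 * acc) <= (acc * tmp))): false | b := -2 | res := 1 | iter i=-2: | res := 2 | iter i=-1: | res := 4 | iter i=0: | res := 7 | val := 0 | iter i=1: | val := 0 | iter j=0: | val := 2 | iter j=1: | val := 4 | iter j=2: | val := 6 | iter i=2: | val := 6 | iter j=0: | val := 8 | iter j=1: | val := 10 | iter j=2: | val := 12 | iter i=3: | val := 10 | iter j=0: | val := 13 | iter j=1: | val := 16 | iter j=2: | val := 19 | iter i=4: | val := 10 | iter j=0: | val := 14 | iter j=1: | val := 18 | iter j=2: | val := 22 | iter i=5: | val := 10 | iter j=0: | val := 15 | iter j=1: | val := 20 | iter j=2: | val := 25 | val := 2 | result 9
price_opt: acc := -2 | (((min(b, -3) * min(-4, -3)) < (5 * acc)) or ((0 * acc) <= (acc * abs(abs(a))))): false | b := -2 | res := 1 | iter i=-2: | res := -3 | iter i=-1: | res := -6 | iter i=0: | res := -8 | val := 0 | iter i=1: | val := 0 | iter j=0: | val := 2 | iter j=1: | val := 4 | iter j=2: | val := 6 | iter i=2: | val := 6 | iter j=0: | val := 8 | iter j=1: | val := 10 | iter j=2: | val := 12 | iter i=3: | val := 10 | iter j=0: | val := 13 | iter j=1: | val := 16 | iter j=2: | val := 19 | iter i=4: | val := 10 | iter j=0: | val := 14 | iter j=1: | val := 18 | iter j=2: | val := 22 | iter i=5: | val := 10 | iter j=0: | val := 15 | iter j=1: | val := 20 | iter j=2: | val := 25 | val := 2 | result -6
verdict: not equivalent; witness: a=-2, b=-2


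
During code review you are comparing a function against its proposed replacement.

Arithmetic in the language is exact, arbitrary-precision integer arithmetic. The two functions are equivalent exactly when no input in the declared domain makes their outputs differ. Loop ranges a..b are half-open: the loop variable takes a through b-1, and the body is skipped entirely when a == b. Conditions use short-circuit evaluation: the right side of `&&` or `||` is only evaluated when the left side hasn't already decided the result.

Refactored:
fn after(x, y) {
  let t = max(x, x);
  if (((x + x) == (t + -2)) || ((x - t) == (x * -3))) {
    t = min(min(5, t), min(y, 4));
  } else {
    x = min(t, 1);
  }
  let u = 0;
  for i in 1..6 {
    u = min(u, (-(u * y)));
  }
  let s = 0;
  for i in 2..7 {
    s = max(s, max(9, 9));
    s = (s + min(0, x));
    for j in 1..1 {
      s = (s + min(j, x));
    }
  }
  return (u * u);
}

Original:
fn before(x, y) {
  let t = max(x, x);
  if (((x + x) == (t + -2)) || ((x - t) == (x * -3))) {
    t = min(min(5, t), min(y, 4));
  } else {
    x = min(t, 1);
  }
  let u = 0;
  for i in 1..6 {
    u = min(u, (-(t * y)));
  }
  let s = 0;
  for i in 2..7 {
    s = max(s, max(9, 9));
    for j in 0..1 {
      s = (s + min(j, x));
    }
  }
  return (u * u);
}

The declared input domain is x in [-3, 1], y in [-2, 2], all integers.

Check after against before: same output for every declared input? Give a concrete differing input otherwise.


Take x=-3, y=-2.
before: t := -3 | (((x + x) == (t + -2)) || ((x - t) == (x * -3))): false | x := -3 | u := 0 | iter i=1: | u := -6 | iter i=2: | u := -6 | iter i=3: | u := -6 | iter i=4: | u := -6 | iter i=5: | u := -6 | s := 0 | iter i=2: | s := 9 | iter j=0: | s := 6 | iter i=3: | s := 9 | iter j=0: | s := 6 | iter i=4: | s := 9 | iter j=0: | s := 6 | iter i=5: | s := 9 | iter j=0: | s := 6 | iter i=6: | s := 9 | iter j=0: | s := 6 | result 36
after: t := -3 | (((x + x) == (t + -2)) || ((x - t) == (x * -3))): false | x := -3 | u := 0 | iter i=1: | u := 0 | iter i=2: | u := 0 | iter i=3: | u := 0 | iter i=4: | u := 0 | iter i=5: | u := 0 | s := 0 | iter i=2: | s := 9 | s := 6 | loop over j: empty range | iter i=3: | s := 9 | s := 6 | loop over j: empty range | iter i=4: | s := 9 | s := 6 | loop over j: empty range | iter i=5: | s := 9 | s := 6 | loop over j: empty range | iter i=6: | s := 9 | s := 6 | loop over j: empty range | result 0
36 against 0: the behavior changed.
verdict: not equivalent; witness: x=-3, y=-2


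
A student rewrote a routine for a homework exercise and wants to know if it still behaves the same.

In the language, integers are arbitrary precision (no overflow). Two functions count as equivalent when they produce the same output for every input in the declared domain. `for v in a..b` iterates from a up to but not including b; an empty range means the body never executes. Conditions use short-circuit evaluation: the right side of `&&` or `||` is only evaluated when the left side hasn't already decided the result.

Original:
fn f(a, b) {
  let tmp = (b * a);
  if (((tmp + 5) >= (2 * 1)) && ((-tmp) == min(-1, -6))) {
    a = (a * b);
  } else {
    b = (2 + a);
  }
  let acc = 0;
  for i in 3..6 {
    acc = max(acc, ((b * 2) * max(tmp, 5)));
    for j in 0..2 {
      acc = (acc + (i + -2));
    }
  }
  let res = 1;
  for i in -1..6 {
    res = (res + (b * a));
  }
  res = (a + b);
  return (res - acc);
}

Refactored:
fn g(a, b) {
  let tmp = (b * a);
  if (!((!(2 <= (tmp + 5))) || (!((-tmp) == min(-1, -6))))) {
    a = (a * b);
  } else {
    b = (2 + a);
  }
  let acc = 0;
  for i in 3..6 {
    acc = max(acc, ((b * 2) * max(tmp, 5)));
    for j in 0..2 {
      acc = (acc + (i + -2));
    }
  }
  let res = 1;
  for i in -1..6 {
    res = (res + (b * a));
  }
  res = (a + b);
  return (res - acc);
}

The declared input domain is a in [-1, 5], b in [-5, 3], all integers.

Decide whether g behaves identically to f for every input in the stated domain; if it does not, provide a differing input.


Equivalent — the differences include arithmetic usage differs, comparison usage differs, constant usage differs, boolean connective usage differs, yet no declared input distinguishes the two.
Tracing a=4, b=-2: f: tmp becomes -8; next (((tmp + 5) >= (2 * 1)) && ((-tmp) == min(-1, -6))) evaluates to false; next b becomes 6; next acc becomes 0; next at i=3:; next acc becomes 60; next at j=0:; next acc becomes 61; next at j=1:; next acc becomes 62; next at i=4:; next acc becomes 62; next at j=0:; next acc becomes 64; next at j=1:; next acc becomes 66; next at i=5:; next acc becomes 66; next at j=0:; next acc becomes 69; next at j=1:; next acc becomes 72; next res becomes 1; next at i=-1:; next res becomes 25; next at i=0:; next res becomes 49; next at i=1:; next res becomes 73; next at i=2:; next res becomes 97; next at i=3:; next res becomes 121; next at i=4:; next res becomes 145; next at i=5:; next res becomes 169; next res becomes 10; next final value -62 | g: tmp becomes -8; next (!((!(2 <= (tmp + 5))) || (!((-tmp) == min(-1, -6))))) evaluates to false; next b becomes 6; next acc becomes 0; next at i=3:; next acc becomes 60; next at j=0:; next acc becomes 61; next at j=1:; next acc becomes 62; next at i=4:; next acc becomes 62; next at j=0:; next acc becomes 64; next at j=1:; next acc becomes 66; next at i=5:; next acc becomes 66; next at j=0:; next acc becomes 69; next at j=1:; next acc becomes 72; next res becomes 1; next at i=-1:; next res becomes 25; next at i=0:; next res becomes 49; next at i=1:; next res becomes 73; next at i=2:; next res becomes 97; next at i=3:; next res becomes 121; next at i=4:; next res becomes 145; next at i=5:; next res becomes 169; next res becomes 10; next final value -62 — matching result -62.
Across all 63 domain points the two functions coincide.
verdict: equivalent


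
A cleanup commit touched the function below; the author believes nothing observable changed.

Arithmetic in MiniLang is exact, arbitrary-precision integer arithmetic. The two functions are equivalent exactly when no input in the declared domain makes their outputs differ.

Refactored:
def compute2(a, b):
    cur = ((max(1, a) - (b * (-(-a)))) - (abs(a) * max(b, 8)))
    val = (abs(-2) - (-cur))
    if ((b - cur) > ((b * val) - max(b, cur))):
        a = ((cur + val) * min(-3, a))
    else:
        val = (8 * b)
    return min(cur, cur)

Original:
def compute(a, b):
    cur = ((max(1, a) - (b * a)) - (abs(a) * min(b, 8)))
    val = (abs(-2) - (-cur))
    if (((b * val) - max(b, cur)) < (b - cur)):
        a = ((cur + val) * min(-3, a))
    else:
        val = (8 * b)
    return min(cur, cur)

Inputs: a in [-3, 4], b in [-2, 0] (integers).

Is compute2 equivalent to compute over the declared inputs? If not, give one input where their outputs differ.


Evaluate both at a=-3, b=-2.
compute: cur := 1 | val := 3 | (((b * val) - max(b, cur)) < (b - cur)): true | a := -12 | result 1
compute2: cur := -29 | val := -27 | ((b - cur) > ((b * val) - max(b, cur))): false | val := -16 | result -29
1 != -29, so the rewrite changes behavior.
verdict: not equivalent; witness: a=-3, b=-2


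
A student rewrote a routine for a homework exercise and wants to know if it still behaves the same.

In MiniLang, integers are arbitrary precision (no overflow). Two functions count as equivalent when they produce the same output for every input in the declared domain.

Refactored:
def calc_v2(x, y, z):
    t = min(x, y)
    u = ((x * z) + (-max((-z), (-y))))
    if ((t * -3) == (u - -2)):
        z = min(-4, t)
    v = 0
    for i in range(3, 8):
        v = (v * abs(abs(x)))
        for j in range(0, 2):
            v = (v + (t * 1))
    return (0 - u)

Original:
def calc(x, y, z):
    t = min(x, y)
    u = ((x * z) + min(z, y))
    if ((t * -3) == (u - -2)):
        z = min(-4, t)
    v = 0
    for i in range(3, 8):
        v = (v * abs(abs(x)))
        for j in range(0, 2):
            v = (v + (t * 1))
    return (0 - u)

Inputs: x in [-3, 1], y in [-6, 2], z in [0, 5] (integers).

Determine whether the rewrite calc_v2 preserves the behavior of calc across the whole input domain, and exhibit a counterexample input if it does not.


Behavior is preserved: although min/max/abs usage differs, the outputs never diverge.
Spot check at x=-1, y=2, z=5 — calc: t = -1; u = -3; ((t * -3) == (u - -2)) -> false; v = 0; [i=3]; v = 0; [j=0]; v = -1; [j=1]; v = -2; [i=4]; v = -2; [j=0]; v = -3; [j=1]; v = -4; [i=5]; v = -4; [j=0]; v = -5; [j=1]; v = -6; [i=6]; v = -6; [j=0]; v = -7; [j=1]; v = -8; [i=7]; v = -8; [j=0]; v = -9; [j=1]; v = -10; return 3. calc_v2: t = -1; u = -3; ((t * -3) == (u - -2)) -> false; v = 0; [i=3]; v = 0; [j=0]; v = -1; [j=1]; v = -2; [i=4]; v = -2; [j=0]; v = -3; [j=1]; v = -4; [i=5]; v = -4; [j=0]; v = -5; [j=1]; v = -6; [i=6]; v = -6; [j=0]; v = -7; [j=1]; v = -8; [i=7]; v = -8; [j=0]; v = -9; [j=1]; v = -10; return 3. Both give 3.
Sweeping the whole domain (270 inputs) finds no disagreement.
verdict: equivalent


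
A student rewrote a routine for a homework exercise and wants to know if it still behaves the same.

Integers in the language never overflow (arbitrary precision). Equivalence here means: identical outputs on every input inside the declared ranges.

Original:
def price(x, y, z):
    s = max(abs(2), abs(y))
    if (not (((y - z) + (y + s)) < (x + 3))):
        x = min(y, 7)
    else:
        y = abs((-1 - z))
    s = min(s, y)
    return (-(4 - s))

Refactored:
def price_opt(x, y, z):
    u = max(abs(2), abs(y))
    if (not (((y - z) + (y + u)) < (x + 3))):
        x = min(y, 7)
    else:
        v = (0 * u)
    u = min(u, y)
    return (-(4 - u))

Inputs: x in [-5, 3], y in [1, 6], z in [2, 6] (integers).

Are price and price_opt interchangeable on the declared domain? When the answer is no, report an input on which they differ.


Take x=-4, y=1, z=6.
price: s := 2 | (not (((y - z) + (y + s)) < (x + 3))): false | y := 7 | s := 2 | result -2
price_opt: u := 2 | (not (((y - z) + (y + u)) < (x + 3))): false | v := 0 | u := 1 | result -3
-2 and -3 differ, so these are not the same function on this domain.
verdict: not equivalent; witness: x=-4, y=1, z=6


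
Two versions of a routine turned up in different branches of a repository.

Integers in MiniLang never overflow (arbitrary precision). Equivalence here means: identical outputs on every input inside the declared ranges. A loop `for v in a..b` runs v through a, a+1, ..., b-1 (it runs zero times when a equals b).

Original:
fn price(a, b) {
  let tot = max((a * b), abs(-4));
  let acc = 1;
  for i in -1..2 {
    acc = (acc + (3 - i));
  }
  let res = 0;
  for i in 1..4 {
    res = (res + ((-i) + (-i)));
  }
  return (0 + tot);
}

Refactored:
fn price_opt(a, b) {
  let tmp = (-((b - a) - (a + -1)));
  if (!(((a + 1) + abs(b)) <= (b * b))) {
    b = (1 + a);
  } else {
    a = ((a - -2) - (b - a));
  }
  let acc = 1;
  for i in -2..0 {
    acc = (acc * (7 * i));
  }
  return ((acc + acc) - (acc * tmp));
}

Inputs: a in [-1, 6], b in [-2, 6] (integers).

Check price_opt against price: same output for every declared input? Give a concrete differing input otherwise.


At a=-1, b=-2: price gives 4, price_opt gives 294.
verdict: not equivalent; witness: a=-1, b=-2
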